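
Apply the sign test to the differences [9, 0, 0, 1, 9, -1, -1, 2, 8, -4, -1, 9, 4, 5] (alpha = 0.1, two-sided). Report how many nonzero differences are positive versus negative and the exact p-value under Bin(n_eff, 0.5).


Step 1: Discard zero differences. Original n = 14; n_eff = number of nonzero differences = 12.
Nonzero differences (with sign): +9, +1, +9, -1, -1, +2, +8, -4, -1, +9, +4, +5
Step 2: Count signs: positive = 8, negative = 4.
Step 3: Under H0: P(positive) = 0.5, so the number of positives S ~ Bin(12, 0.5).
Step 4: Two-sided exact p-value = sum of Bin(12,0.5) probabilities at or below the observed probability = 0.387695.
Step 5: alpha = 0.1. fail to reject H0.

n_eff = 12, pos = 8, neg = 4, p = 0.387695, fail to reject H0.


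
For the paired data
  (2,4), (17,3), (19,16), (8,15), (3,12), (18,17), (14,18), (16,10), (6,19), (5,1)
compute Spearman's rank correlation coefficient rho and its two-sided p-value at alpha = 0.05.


Step 1: Rank x and y separately (midranks; no ties here).
rank(x): 2->1, 17->8, 19->10, 8->5, 3->2, 18->9, 14->6, 16->7, 6->4, 5->3
rank(y): 4->3, 3->2, 16->7, 15->6, 12->5, 17->8, 18->9, 10->4, 19->10, 1->1
Step 2: d_i = R_x(i) - R_y(i); compute d_i^2.
  (1-3)^2=4, (8-2)^2=36, (10-7)^2=9, (5-6)^2=1, (2-5)^2=9, (9-8)^2=1, (6-9)^2=9, (7-4)^2=9, (4-10)^2=36, (3-1)^2=4
sum(d^2) = 118.
Step 3: rho = 1 - 6*118 / (10*(10^2 - 1)) = 1 - 708/990 = 0.284848.
Step 4: Under H0, t = rho * sqrt((n-2)/(1-rho^2)) = 0.8405 ~ t(8).
Step 5: Two-sided p-value from the t-distribution with 8 df = 0.425038.
Step 6: alpha = 0.05. fail to reject H0.

rho = 0.2848, p = 0.425038, fail to reject H0 at alpha = 0.05.


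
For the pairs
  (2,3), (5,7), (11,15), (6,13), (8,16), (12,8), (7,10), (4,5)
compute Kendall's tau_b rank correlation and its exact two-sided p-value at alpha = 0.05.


Step 1: Enumerate the 28 unordered pairs (i,j) with i<j and classify each by sign(x_j-x_i) * sign(y_j-y_i).
  (1,2):dx=+3,dy=+4->C; (1,3):dx=+9,dy=+12->C; (1,4):dx=+4,dy=+10->C; (1,5):dx=+6,dy=+13->C
  (1,6):dx=+10,dy=+5->C; (1,7):dx=+5,dy=+7->C; (1,8):dx=+2,dy=+2->C; (2,3):dx=+6,dy=+8->C
  (2,4):dx=+1,dy=+6->C; (2,5):dx=+3,dy=+9->C; (2,6):dx=+7,dy=+1->C; (2,7):dx=+2,dy=+3->C
  (2,8):dx=-1,dy=-2->C; (3,4):dx=-5,dy=-2->C; (3,5):dx=-3,dy=+1->D; (3,6):dx=+1,dy=-7->D
  (3,7):dx=-4,dy=-5->C; (3,8):dx=-7,dy=-10->C; (4,5):dx=+2,dy=+3->C; (4,6):dx=+6,dy=-5->D
  (4,7):dx=+1,dy=-3->D; (4,8):dx=-2,dy=-8->C; (5,6):dx=+4,dy=-8->D; (5,7):dx=-1,dy=-6->C
  (5,8):dx=-4,dy=-11->C; (6,7):dx=-5,dy=+2->D; (6,8):dx=-8,dy=-3->C; (7,8):dx=-3,dy=-5->C
Step 2: C = 22, D = 6, total pairs = 28.
Step 3: tau = (C - D)/(n(n-1)/2) = (22 - 6)/28 = 0.571429.
Step 4: Exact two-sided p-value (enumerate n! = 40320 permutations of y under H0): p = 0.061012.
Step 5: alpha = 0.05. fail to reject H0.

tau_b = 0.5714 (C=22, D=6), p = 0.061012, fail to reject H0.


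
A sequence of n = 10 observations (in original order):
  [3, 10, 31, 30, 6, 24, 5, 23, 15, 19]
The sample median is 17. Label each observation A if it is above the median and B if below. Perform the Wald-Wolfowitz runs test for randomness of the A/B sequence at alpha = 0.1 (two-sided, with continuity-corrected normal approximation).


Step 1: Compute median = 17; label A = above, B = below.
Labels in order: BBAABABABA  (n_A = 5, n_B = 5)
Step 2: Count runs R = 8.
Step 3: Under H0 (random ordering), E[R] = 2*n_A*n_B/(n_A+n_B) + 1 = 2*5*5/10 + 1 = 6.0000.
        Var[R] = 2*n_A*n_B*(2*n_A*n_B - n_A - n_B) / ((n_A+n_B)^2 * (n_A+n_B-1)) = 2000/900 = 2.2222.
        SD[R] = 1.4907.
Step 4: Continuity-corrected z = (R - 0.5 - E[R]) / SD[R] = (8 - 0.5 - 6.0000) / 1.4907 = 1.0062.
Step 5: Two-sided p-value via normal approximation = 2*(1 - Phi(|z|)) = 0.314305.
Step 6: alpha = 0.1. fail to reject H0.

R = 8, z = 1.0062, p = 0.314305, fail to reject H0.


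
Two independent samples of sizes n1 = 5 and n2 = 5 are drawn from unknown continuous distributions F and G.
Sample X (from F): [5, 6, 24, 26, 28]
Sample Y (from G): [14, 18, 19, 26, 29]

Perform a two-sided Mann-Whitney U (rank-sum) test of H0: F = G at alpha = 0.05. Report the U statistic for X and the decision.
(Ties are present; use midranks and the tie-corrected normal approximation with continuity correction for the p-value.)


Step 1: Combine and sort all 10 observations; assign midranks.
sorted (value, group): (5,X), (6,X), (14,Y), (18,Y), (19,Y), (24,X), (26,X), (26,Y), (28,X), (29,Y)
ranks: 5->1, 6->2, 14->3, 18->4, 19->5, 24->6, 26->7.5, 26->7.5, 28->9, 29->10
Step 2: Rank sum for X: R1 = 1 + 2 + 6 + 7.5 + 9 = 25.5.
Step 3: U_X = R1 - n1(n1+1)/2 = 25.5 - 5*6/2 = 25.5 - 15 = 10.5.
       U_Y = n1*n2 - U_X = 25 - 10.5 = 14.5.
Step 4: Ties are present, so use the tie-corrected normal approximation (with continuity correction) for the p-value.
Step 5: p-value = 0.753298; compare to alpha = 0.05. fail to reject H0.

U_X = 10.5, p = 0.753298, fail to reject H0 at alpha = 0.05.


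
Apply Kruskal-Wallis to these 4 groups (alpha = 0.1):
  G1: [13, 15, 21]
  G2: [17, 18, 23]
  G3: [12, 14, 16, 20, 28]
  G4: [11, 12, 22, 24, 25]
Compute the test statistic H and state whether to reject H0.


Step 1: Combine all N = 16 observations and assign midranks.
sorted (value, group, rank): (11,G4,1), (12,G3,2.5), (12,G4,2.5), (13,G1,4), (14,G3,5), (15,G1,6), (16,G3,7), (17,G2,8), (18,G2,9), (20,G3,10), (21,G1,11), (22,G4,12), (23,G2,13), (24,G4,14), (25,G4,15), (28,G3,16)
Step 2: Sum ranks within each group.
R_1 = 21 (n_1 = 3)
R_2 = 30 (n_2 = 3)
R_3 = 40.5 (n_3 = 5)
R_4 = 44.5 (n_4 = 5)
Step 3: H = 12/(N(N+1)) * sum(R_i^2/n_i) - 3(N+1)
     = 12/(16*17) * (21^2/3 + 30^2/3 + 40.5^2/5 + 44.5^2/5) - 3*17
     = 0.044118 * 1171.1 - 51
     = 0.666176.
Step 4: Ties present; correction factor C = 1 - 6/(16^3 - 16) = 0.998529. Corrected H = 0.666176 / 0.998529 = 0.667158.
Step 5: Under H0, H ~ chi^2(3); p-value = 0.880900.
Step 6: alpha = 0.1. fail to reject H0.

H = 0.6672, df = 3, p = 0.880900, fail to reject H0.


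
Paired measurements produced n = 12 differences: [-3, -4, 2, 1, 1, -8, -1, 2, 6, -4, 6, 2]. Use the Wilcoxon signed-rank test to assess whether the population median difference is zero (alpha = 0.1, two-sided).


Step 1: Drop any zero differences (none here) and take |d_i|.
|d| = [3, 4, 2, 1, 1, 8, 1, 2, 6, 4, 6, 2]
Step 2: Midrank |d_i| (ties get averaged ranks).
ranks: |3|->7, |4|->8.5, |2|->5, |1|->2, |1|->2, |8|->12, |1|->2, |2|->5, |6|->10.5, |4|->8.5, |6|->10.5, |2|->5
Step 3: Attach original signs; sum ranks with positive sign and with negative sign.
W+ = 5 + 2 + 2 + 5 + 10.5 + 10.5 + 5 = 40
W- = 7 + 8.5 + 12 + 2 + 8.5 = 38
(Check: W+ + W- = 78 should equal n(n+1)/2 = 78.)
Step 4: Test statistic W = min(W+, W-) = 38.
Step 5: Ties in |d|, so use the tie-corrected normal approximation.
        E[W] = n(n+1)/4 = 12*13/4 = 39.
        Tie groups: |d|=1 (t=3), |d|=2 (t=3), |d|=4 (t=2), |d|=6 (t=2); sum(t^3 - t) = 60.
        Var[W] = n(n+1)(2n+1)/24 - sum(t^3-t)/48 = 3900/24 - 60/48 = 161.25.
        z = (W - E[W]) / sqrt(Var[W]) = (38 - 39) / 12.6984 = -0.0787.
        Two-sided p = 2*Phi(z) = 0.937232.
Step 6: alpha = 0.1. fail to reject H0.

W+ = 40, W- = 38, W = min = 38, p = 0.937232, fail to reject H0.


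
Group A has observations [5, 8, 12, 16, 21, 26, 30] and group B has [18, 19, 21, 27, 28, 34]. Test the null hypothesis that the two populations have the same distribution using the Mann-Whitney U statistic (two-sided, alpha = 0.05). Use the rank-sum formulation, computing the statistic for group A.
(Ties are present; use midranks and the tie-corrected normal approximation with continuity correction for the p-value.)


Step 1: Combine and sort all 13 observations; assign midranks.
sorted (value, group): (5,X), (8,X), (12,X), (16,X), (18,Y), (19,Y), (21,X), (21,Y), (26,X), (27,Y), (28,Y), (30,X), (34,Y)
ranks: 5->1, 8->2, 12->3, 16->4, 18->5, 19->6, 21->7.5, 21->7.5, 26->9, 27->10, 28->11, 30->12, 34->13
Step 2: Rank sum for X: R1 = 1 + 2 + 3 + 4 + 7.5 + 9 + 12 = 38.5.
Step 3: U_X = R1 - n1(n1+1)/2 = 38.5 - 7*8/2 = 38.5 - 28 = 10.5.
       U_Y = n1*n2 - U_X = 42 - 10.5 = 31.5.
Step 4: Ties are present, so use the tie-corrected normal approximation (with continuity correction) for the p-value.
Step 5: p-value = 0.152563; compare to alpha = 0.05. fail to reject H0.

U_X = 10.5, p = 0.152563, fail to reject H0 at alpha = 0.05.


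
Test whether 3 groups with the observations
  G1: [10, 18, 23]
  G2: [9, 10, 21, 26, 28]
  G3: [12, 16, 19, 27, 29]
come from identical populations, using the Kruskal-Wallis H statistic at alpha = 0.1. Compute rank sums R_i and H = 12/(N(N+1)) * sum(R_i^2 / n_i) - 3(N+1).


Step 1: Combine all N = 13 observations and assign midranks.
sorted (value, group, rank): (9,G2,1), (10,G1,2.5), (10,G2,2.5), (12,G3,4), (16,G3,5), (18,G1,6), (19,G3,7), (21,G2,8), (23,G1,9), (26,G2,10), (27,G3,11), (28,G2,12), (29,G3,13)
Step 2: Sum ranks within each group.
R_1 = 17.5 (n_1 = 3)
R_2 = 33.5 (n_2 = 5)
R_3 = 40 (n_3 = 5)
Step 3: H = 12/(N(N+1)) * sum(R_i^2/n_i) - 3(N+1)
     = 12/(13*14) * (17.5^2/3 + 33.5^2/5 + 40^2/5) - 3*14
     = 0.065934 * 646.533 - 42
     = 0.628571.
Step 4: Ties present; correction factor C = 1 - 6/(13^3 - 13) = 0.997253. Corrected H = 0.628571 / 0.997253 = 0.630303.
Step 5: Under H0, H ~ chi^2(2); p-value = 0.729678.
Step 6: alpha = 0.1. fail to reject H0.

H = 0.6303, df = 2, p = 0.729678, fail to reject H0.


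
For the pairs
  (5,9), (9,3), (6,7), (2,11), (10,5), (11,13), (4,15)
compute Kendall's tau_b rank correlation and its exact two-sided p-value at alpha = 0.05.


Step 1: Enumerate the 21 unordered pairs (i,j) with i<j and classify each by sign(x_j-x_i) * sign(y_j-y_i).
  (1,2):dx=+4,dy=-6->D; (1,3):dx=+1,dy=-2->D; (1,4):dx=-3,dy=+2->D; (1,5):dx=+5,dy=-4->D
  (1,6):dx=+6,dy=+4->C; (1,7):dx=-1,dy=+6->D; (2,3):dx=-3,dy=+4->D; (2,4):dx=-7,dy=+8->D
  (2,5):dx=+1,dy=+2->C; (2,6):dx=+2,dy=+10->C; (2,7):dx=-5,dy=+12->D; (3,4):dx=-4,dy=+4->D
  (3,5):dx=+4,dy=-2->D; (3,6):dx=+5,dy=+6->C; (3,7):dx=-2,dy=+8->D; (4,5):dx=+8,dy=-6->D
  (4,6):dx=+9,dy=+2->C; (4,7):dx=+2,dy=+4->C; (5,6):dx=+1,dy=+8->C; (5,7):dx=-6,dy=+10->D
  (6,7):dx=-7,dy=+2->D
Step 2: C = 7, D = 14, total pairs = 21.
Step 3: tau = (C - D)/(n(n-1)/2) = (7 - 14)/21 = -0.333333.
Step 4: Exact two-sided p-value (enumerate n! = 5040 permutations of y under H0): p = 0.381349.
Step 5: alpha = 0.05. fail to reject H0.

tau_b = -0.3333 (C=7, D=14), p = 0.381349, fail to reject H0.


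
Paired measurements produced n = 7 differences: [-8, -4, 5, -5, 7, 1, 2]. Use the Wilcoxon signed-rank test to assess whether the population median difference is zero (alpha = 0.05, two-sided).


Step 1: Drop any zero differences (none here) and take |d_i|.
|d| = [8, 4, 5, 5, 7, 1, 2]
Step 2: Midrank |d_i| (ties get averaged ranks).
ranks: |8|->7, |4|->3, |5|->4.5, |5|->4.5, |7|->6, |1|->1, |2|->2
Step 3: Attach original signs; sum ranks with positive sign and with negative sign.
W+ = 4.5 + 6 + 1 + 2 = 13.5
W- = 7 + 3 + 4.5 = 14.5
(Check: W+ + W- = 28 should equal n(n+1)/2 = 28.)
Step 4: Test statistic W = min(W+, W-) = 13.5.
Step 5: Ties in |d|, so use the tie-corrected normal approximation.
        E[W] = n(n+1)/4 = 7*8/4 = 14.
        Tie groups: |d|=5 (t=2); sum(t^3 - t) = 6.
        Var[W] = n(n+1)(2n+1)/24 - sum(t^3-t)/48 = 840/24 - 6/48 = 34.875.
        z = (W - E[W]) / sqrt(Var[W]) = (13.5 - 14) / 5.9055 = -0.0847.
        Two-sided p = 2*Phi(z) = 0.932526.
Step 6: alpha = 0.05. fail to reject H0.

W+ = 13.5, W- = 14.5, W = min = 13.5, p = 0.932526, fail to reject H0.


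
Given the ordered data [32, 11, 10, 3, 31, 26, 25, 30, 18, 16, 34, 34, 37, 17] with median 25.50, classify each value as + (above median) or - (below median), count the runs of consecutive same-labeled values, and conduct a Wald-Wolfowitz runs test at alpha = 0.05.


Step 1: Compute median = 25.50; label A = above, B = below.
Labels in order: ABBBAABABBAAAB  (n_A = 7, n_B = 7)
Step 2: Count runs R = 8.
Step 3: Under H0 (random ordering), E[R] = 2*n_A*n_B/(n_A+n_B) + 1 = 2*7*7/14 + 1 = 8.0000.
        Var[R] = 2*n_A*n_B*(2*n_A*n_B - n_A - n_B) / ((n_A+n_B)^2 * (n_A+n_B-1)) = 8232/2548 = 3.2308.
        SD[R] = 1.7974.
Step 4: R = E[R], so z = 0 with no continuity correction.
Step 5: Two-sided p-value via normal approximation = 2*(1 - Phi(|z|)) = 1.000000.
Step 6: alpha = 0.05. fail to reject H0.

R = 8, z = 0.0000, p = 1.000000, fail to reject H0.


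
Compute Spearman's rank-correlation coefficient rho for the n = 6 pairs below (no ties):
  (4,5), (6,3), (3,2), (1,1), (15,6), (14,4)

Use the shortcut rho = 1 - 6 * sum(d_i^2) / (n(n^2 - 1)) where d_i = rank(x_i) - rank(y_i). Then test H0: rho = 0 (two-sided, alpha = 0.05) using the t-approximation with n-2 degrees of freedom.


Step 1: Rank x and y separately (midranks; no ties here).
rank(x): 4->3, 6->4, 3->2, 1->1, 15->6, 14->5
rank(y): 5->5, 3->3, 2->2, 1->1, 6->6, 4->4
Step 2: d_i = R_x(i) - R_y(i); compute d_i^2.
  (3-5)^2=4, (4-3)^2=1, (2-2)^2=0, (1-1)^2=0, (6-6)^2=0, (5-4)^2=1
sum(d^2) = 6.
Step 3: rho = 1 - 6*6 / (6*(6^2 - 1)) = 1 - 36/210 = 0.828571.
Step 4: Under H0, t = rho * sqrt((n-2)/(1-rho^2)) = 2.9598 ~ t(4).
Step 5: Two-sided p-value from the t-distribution with 4 df = 0.041563.
Step 6: alpha = 0.05. reject H0.

rho = 0.8286, p = 0.041563, reject H0 at alpha = 0.05.


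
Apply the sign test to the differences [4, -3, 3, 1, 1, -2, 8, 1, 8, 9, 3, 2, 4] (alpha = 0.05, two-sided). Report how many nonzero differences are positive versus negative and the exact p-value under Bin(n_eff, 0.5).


Step 1: Discard zero differences. Original n = 13; n_eff = number of nonzero differences = 13.
Nonzero differences (with sign): +4, -3, +3, +1, +1, -2, +8, +1, +8, +9, +3, +2, +4
Step 2: Count signs: positive = 11, negative = 2.
Step 3: Under H0: P(positive) = 0.5, so the number of positives S ~ Bin(13, 0.5).
Step 4: Two-sided exact p-value = sum of Bin(13,0.5) probabilities at or below the observed probability = 0.022461.
Step 5: alpha = 0.05. reject H0.

n_eff = 13, pos = 11, neg = 2, p = 0.022461, reject H0.


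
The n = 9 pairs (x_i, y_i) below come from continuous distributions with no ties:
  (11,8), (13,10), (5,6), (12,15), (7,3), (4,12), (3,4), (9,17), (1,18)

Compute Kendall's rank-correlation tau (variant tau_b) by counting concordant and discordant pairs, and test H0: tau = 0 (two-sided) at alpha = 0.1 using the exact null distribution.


Step 1: Enumerate the 36 unordered pairs (i,j) with i<j and classify each by sign(x_j-x_i) * sign(y_j-y_i).
  (1,2):dx=+2,dy=+2->C; (1,3):dx=-6,dy=-2->C; (1,4):dx=+1,dy=+7->C; (1,5):dx=-4,dy=-5->C
  (1,6):dx=-7,dy=+4->D; (1,7):dx=-8,dy=-4->C; (1,8):dx=-2,dy=+9->D; (1,9):dx=-10,dy=+10->D
  (2,3):dx=-8,dy=-4->C; (2,4):dx=-1,dy=+5->D; (2,5):dx=-6,dy=-7->C; (2,6):dx=-9,dy=+2->D
  (2,7):dx=-10,dy=-6->C; (2,8):dx=-4,dy=+7->D; (2,9):dx=-12,dy=+8->D; (3,4):dx=+7,dy=+9->C
  (3,5):dx=+2,dy=-3->D; (3,6):dx=-1,dy=+6->D; (3,7):dx=-2,dy=-2->C; (3,8):dx=+4,dy=+11->C
  (3,9):dx=-4,dy=+12->D; (4,5):dx=-5,dy=-12->C; (4,6):dx=-8,dy=-3->C; (4,7):dx=-9,dy=-11->C
  (4,8):dx=-3,dy=+2->D; (4,9):dx=-11,dy=+3->D; (5,6):dx=-3,dy=+9->D; (5,7):dx=-4,dy=+1->D
  (5,8):dx=+2,dy=+14->C; (5,9):dx=-6,dy=+15->D; (6,7):dx=-1,dy=-8->C; (6,8):dx=+5,dy=+5->C
  (6,9):dx=-3,dy=+6->D; (7,8):dx=+6,dy=+13->C; (7,9):dx=-2,dy=+14->D; (8,9):dx=-8,dy=+1->D
Step 2: C = 18, D = 18, total pairs = 36.
Step 3: tau = (C - D)/(n(n-1)/2) = (18 - 18)/36 = 0.000000.
Step 4: Exact two-sided p-value (enumerate n! = 362880 permutations of y under H0): p = 1.000000.
Step 5: alpha = 0.1. fail to reject H0.

tau_b = 0.0000 (C=18, D=18), p = 1.000000, fail to reject H0.


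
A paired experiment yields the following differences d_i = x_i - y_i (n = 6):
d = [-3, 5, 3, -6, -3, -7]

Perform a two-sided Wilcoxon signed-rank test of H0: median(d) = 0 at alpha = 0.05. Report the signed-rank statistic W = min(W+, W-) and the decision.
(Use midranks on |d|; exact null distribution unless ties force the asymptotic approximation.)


Step 1: Drop any zero differences (none here) and take |d_i|.
|d| = [3, 5, 3, 6, 3, 7]
Step 2: Midrank |d_i| (ties get averaged ranks).
ranks: |3|->2, |5|->4, |3|->2, |6|->5, |3|->2, |7|->6
Step 3: Attach original signs; sum ranks with positive sign and with negative sign.
W+ = 4 + 2 = 6
W- = 2 + 5 + 2 + 6 = 15
(Check: W+ + W- = 21 should equal n(n+1)/2 = 21.)
Step 4: Test statistic W = min(W+, W-) = 6.
Step 5: Ties in |d|, so use the tie-corrected normal approximation.
        E[W] = n(n+1)/4 = 6*7/4 = 10.5.
        Tie groups: |d|=3 (t=3); sum(t^3 - t) = 24.
        Var[W] = n(n+1)(2n+1)/24 - sum(t^3-t)/48 = 546/24 - 24/48 = 22.25.
        z = (W - E[W]) / sqrt(Var[W]) = (6 - 10.5) / 4.7170 = -0.9540.
        Two-sided p = 2*Phi(z) = 0.340085.
Step 6: alpha = 0.05. fail to reject H0.

W+ = 6, W- = 15, W = min = 6, p = 0.340085, fail to reject H0.


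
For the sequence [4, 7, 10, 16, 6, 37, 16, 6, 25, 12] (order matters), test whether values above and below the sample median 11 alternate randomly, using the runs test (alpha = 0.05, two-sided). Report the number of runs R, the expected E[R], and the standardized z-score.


Step 1: Compute median = 11; label A = above, B = below.
Labels in order: BBBABAABAA  (n_A = 5, n_B = 5)
Step 2: Count runs R = 6.
Step 3: Under H0 (random ordering), E[R] = 2*n_A*n_B/(n_A+n_B) + 1 = 2*5*5/10 + 1 = 6.0000.
        Var[R] = 2*n_A*n_B*(2*n_A*n_B - n_A - n_B) / ((n_A+n_B)^2 * (n_A+n_B-1)) = 2000/900 = 2.2222.
        SD[R] = 1.4907.
Step 4: R = E[R], so z = 0 with no continuity correction.
Step 5: Two-sided p-value via normal approximation = 2*(1 - Phi(|z|)) = 1.000000.
Step 6: alpha = 0.05. fail to reject H0.

R = 6, z = 0.0000, p = 1.000000, fail to reject H0.


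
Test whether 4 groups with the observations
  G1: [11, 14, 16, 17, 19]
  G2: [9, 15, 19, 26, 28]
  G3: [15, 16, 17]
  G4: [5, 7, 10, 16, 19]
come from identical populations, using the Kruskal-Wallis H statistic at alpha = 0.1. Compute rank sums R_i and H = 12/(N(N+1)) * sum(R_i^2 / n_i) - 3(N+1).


Step 1: Combine all N = 18 observations and assign midranks.
sorted (value, group, rank): (5,G4,1), (7,G4,2), (9,G2,3), (10,G4,4), (11,G1,5), (14,G1,6), (15,G2,7.5), (15,G3,7.5), (16,G1,10), (16,G3,10), (16,G4,10), (17,G1,12.5), (17,G3,12.5), (19,G1,15), (19,G2,15), (19,G4,15), (26,G2,17), (28,G2,18)
Step 2: Sum ranks within each group.
R_1 = 48.5 (n_1 = 5)
R_2 = 60.5 (n_2 = 5)
R_3 = 30 (n_3 = 3)
R_4 = 32 (n_4 = 5)
Step 3: H = 12/(N(N+1)) * sum(R_i^2/n_i) - 3(N+1)
     = 12/(18*19) * (48.5^2/5 + 60.5^2/5 + 30^2/3 + 32^2/5) - 3*19
     = 0.035088 * 1707.3 - 57
     = 2.905263.
Step 4: Ties present; correction factor C = 1 - 60/(18^3 - 18) = 0.989680. Corrected H = 2.905263 / 0.989680 = 2.935558.
Step 5: Under H0, H ~ chi^2(3); p-value = 0.401668.
Step 6: alpha = 0.1. fail to reject H0.

H = 2.9356, df = 3, p = 0.401668, fail to reject H0.


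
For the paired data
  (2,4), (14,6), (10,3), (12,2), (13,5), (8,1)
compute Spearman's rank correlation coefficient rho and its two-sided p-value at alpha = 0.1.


Step 1: Rank x and y separately (midranks; no ties here).
rank(x): 2->1, 14->6, 10->3, 12->4, 13->5, 8->2
rank(y): 4->4, 6->6, 3->3, 2->2, 5->5, 1->1
Step 2: d_i = R_x(i) - R_y(i); compute d_i^2.
  (1-4)^2=9, (6-6)^2=0, (3-3)^2=0, (4-2)^2=4, (5-5)^2=0, (2-1)^2=1
sum(d^2) = 14.
Step 3: rho = 1 - 6*14 / (6*(6^2 - 1)) = 1 - 84/210 = 0.600000.
Step 4: Under H0, t = rho * sqrt((n-2)/(1-rho^2)) = 1.5000 ~ t(4).
Step 5: Two-sided p-value from the t-distribution with 4 df = 0.208000.
Step 6: alpha = 0.1. fail to reject H0.

rho = 0.6000, p = 0.208000, fail to reject H0 at alpha = 0.1.


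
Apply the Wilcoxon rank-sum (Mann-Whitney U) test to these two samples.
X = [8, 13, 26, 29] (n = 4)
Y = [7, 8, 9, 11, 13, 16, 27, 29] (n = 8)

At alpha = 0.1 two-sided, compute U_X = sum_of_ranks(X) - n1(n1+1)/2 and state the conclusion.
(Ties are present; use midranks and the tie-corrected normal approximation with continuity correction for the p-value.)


Step 1: Combine and sort all 12 observations; assign midranks.
sorted (value, group): (7,Y), (8,X), (8,Y), (9,Y), (11,Y), (13,X), (13,Y), (16,Y), (26,X), (27,Y), (29,X), (29,Y)
ranks: 7->1, 8->2.5, 8->2.5, 9->4, 11->5, 13->6.5, 13->6.5, 16->8, 26->9, 27->10, 29->11.5, 29->11.5
Step 2: Rank sum for X: R1 = 2.5 + 6.5 + 9 + 11.5 = 29.5.
Step 3: U_X = R1 - n1(n1+1)/2 = 29.5 - 4*5/2 = 29.5 - 10 = 19.5.
       U_Y = n1*n2 - U_X = 32 - 19.5 = 12.5.
Step 4: Ties are present, so use the tie-corrected normal approximation (with continuity correction) for the p-value.
Step 5: p-value = 0.608498; compare to alpha = 0.1. fail to reject H0.

U_X = 19.5, p = 0.608498, fail to reject H0 at alpha = 0.1.


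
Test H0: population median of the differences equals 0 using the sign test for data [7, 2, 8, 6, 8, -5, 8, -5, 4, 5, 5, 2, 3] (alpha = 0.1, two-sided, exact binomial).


Step 1: Discard zero differences. Original n = 13; n_eff = number of nonzero differences = 13.
Nonzero differences (with sign): +7, +2, +8, +6, +8, -5, +8, -5, +4, +5, +5, +2, +3
Step 2: Count signs: positive = 11, negative = 2.
Step 3: Under H0: P(positive) = 0.5, so the number of positives S ~ Bin(13, 0.5).
Step 4: Two-sided exact p-value = sum of Bin(13,0.5) probabilities at or below the observed probability = 0.022461.
Step 5: alpha = 0.1. reject H0.

n_eff = 13, pos = 11, neg = 2, p = 0.022461, reject H0.


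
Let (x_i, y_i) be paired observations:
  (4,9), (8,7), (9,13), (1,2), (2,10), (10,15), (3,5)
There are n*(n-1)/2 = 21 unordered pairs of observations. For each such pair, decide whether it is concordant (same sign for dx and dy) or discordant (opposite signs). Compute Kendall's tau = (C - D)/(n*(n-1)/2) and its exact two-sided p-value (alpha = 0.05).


Step 1: Enumerate the 21 unordered pairs (i,j) with i<j and classify each by sign(x_j-x_i) * sign(y_j-y_i).
  (1,2):dx=+4,dy=-2->D; (1,3):dx=+5,dy=+4->C; (1,4):dx=-3,dy=-7->C; (1,5):dx=-2,dy=+1->D
  (1,6):dx=+6,dy=+6->C; (1,7):dx=-1,dy=-4->C; (2,3):dx=+1,dy=+6->C; (2,4):dx=-7,dy=-5->C
  (2,5):dx=-6,dy=+3->D; (2,6):dx=+2,dy=+8->C; (2,7):dx=-5,dy=-2->C; (3,4):dx=-8,dy=-11->C
  (3,5):dx=-7,dy=-3->C; (3,6):dx=+1,dy=+2->C; (3,7):dx=-6,dy=-8->C; (4,5):dx=+1,dy=+8->C
  (4,6):dx=+9,dy=+13->C; (4,7):dx=+2,dy=+3->C; (5,6):dx=+8,dy=+5->C; (5,7):dx=+1,dy=-5->D
  (6,7):dx=-7,dy=-10->C
Step 2: C = 17, D = 4, total pairs = 21.
Step 3: tau = (C - D)/(n(n-1)/2) = (17 - 4)/21 = 0.619048.
Step 4: Exact two-sided p-value (enumerate n! = 5040 permutations of y under H0): p = 0.069048.
Step 5: alpha = 0.05. fail to reject H0.

tau_b = 0.6190 (C=17, D=4), p = 0.069048, fail to reject H0.


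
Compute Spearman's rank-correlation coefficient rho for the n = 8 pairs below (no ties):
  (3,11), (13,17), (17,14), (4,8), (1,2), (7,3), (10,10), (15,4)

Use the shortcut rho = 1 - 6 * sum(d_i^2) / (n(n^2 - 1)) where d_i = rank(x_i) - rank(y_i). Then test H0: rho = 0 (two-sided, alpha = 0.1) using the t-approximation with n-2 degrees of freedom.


Step 1: Rank x and y separately (midranks; no ties here).
rank(x): 3->2, 13->6, 17->8, 4->3, 1->1, 7->4, 10->5, 15->7
rank(y): 11->6, 17->8, 14->7, 8->4, 2->1, 3->2, 10->5, 4->3
Step 2: d_i = R_x(i) - R_y(i); compute d_i^2.
  (2-6)^2=16, (6-8)^2=4, (8-7)^2=1, (3-4)^2=1, (1-1)^2=0, (4-2)^2=4, (5-5)^2=0, (7-3)^2=16
sum(d^2) = 42.
Step 3: rho = 1 - 6*42 / (8*(8^2 - 1)) = 1 - 252/504 = 0.500000.
Step 4: Under H0, t = rho * sqrt((n-2)/(1-rho^2)) = 1.4142 ~ t(6).
Step 5: Two-sided p-value from the t-distribution with 6 df = 0.207031.
Step 6: alpha = 0.1. fail to reject H0.

rho = 0.5000, p = 0.207031, fail to reject H0 at alpha = 0.1.


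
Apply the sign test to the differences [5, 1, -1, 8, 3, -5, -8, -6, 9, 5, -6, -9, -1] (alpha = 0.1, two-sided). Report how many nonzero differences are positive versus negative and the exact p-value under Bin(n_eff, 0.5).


Step 1: Discard zero differences. Original n = 13; n_eff = number of nonzero differences = 13.
Nonzero differences (with sign): +5, +1, -1, +8, +3, -5, -8, -6, +9, +5, -6, -9, -1
Step 2: Count signs: positive = 6, negative = 7.
Step 3: Under H0: P(positive) = 0.5, so the number of positives S ~ Bin(13, 0.5).
Step 4: Two-sided exact p-value = sum of Bin(13,0.5) probabilities at or below the observed probability = 1.000000.
Step 5: alpha = 0.1. fail to reject H0.

n_eff = 13, pos = 6, neg = 7, p = 1.000000, fail to reject H0.


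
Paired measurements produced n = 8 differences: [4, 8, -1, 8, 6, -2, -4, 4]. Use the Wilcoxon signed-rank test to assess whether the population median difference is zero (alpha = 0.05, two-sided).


Step 1: Drop any zero differences (none here) and take |d_i|.
|d| = [4, 8, 1, 8, 6, 2, 4, 4]
Step 2: Midrank |d_i| (ties get averaged ranks).
ranks: |4|->4, |8|->7.5, |1|->1, |8|->7.5, |6|->6, |2|->2, |4|->4, |4|->4
Step 3: Attach original signs; sum ranks with positive sign and with negative sign.
W+ = 4 + 7.5 + 7.5 + 6 + 4 = 29
W- = 1 + 2 + 4 = 7
(Check: W+ + W- = 36 should equal n(n+1)/2 = 36.)
Step 4: Test statistic W = min(W+, W-) = 7.
Step 5: Ties in |d|, so use the tie-corrected normal approximation.
        E[W] = n(n+1)/4 = 8*9/4 = 18.
        Tie groups: |d|=4 (t=3), |d|=8 (t=2); sum(t^3 - t) = 30.
        Var[W] = n(n+1)(2n+1)/24 - sum(t^3-t)/48 = 1224/24 - 30/48 = 50.375.
        z = (W - E[W]) / sqrt(Var[W]) = (7 - 18) / 7.0975 = -1.5498.
        Two-sided p = 2*Phi(z) = 0.121181.
Step 6: alpha = 0.05. fail to reject H0.

W+ = 29, W- = 7, W = min = 7, p = 0.121181, fail to reject H0.


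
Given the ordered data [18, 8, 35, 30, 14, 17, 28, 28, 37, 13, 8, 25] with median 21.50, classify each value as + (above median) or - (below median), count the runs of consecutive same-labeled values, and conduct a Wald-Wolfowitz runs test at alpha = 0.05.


Step 1: Compute median = 21.50; label A = above, B = below.
Labels in order: BBAABBAAABBA  (n_A = 6, n_B = 6)
Step 2: Count runs R = 6.
Step 3: Under H0 (random ordering), E[R] = 2*n_A*n_B/(n_A+n_B) + 1 = 2*6*6/12 + 1 = 7.0000.
        Var[R] = 2*n_A*n_B*(2*n_A*n_B - n_A - n_B) / ((n_A+n_B)^2 * (n_A+n_B-1)) = 4320/1584 = 2.7273.
        SD[R] = 1.6514.
Step 4: Continuity-corrected z = (R + 0.5 - E[R]) / SD[R] = (6 + 0.5 - 7.0000) / 1.6514 = -0.3028.
Step 5: Two-sided p-value via normal approximation = 2*(1 - Phi(|z|)) = 0.762069.
Step 6: alpha = 0.05. fail to reject H0.

R = 6, z = -0.3028, p = 0.762069, fail to reject H0.


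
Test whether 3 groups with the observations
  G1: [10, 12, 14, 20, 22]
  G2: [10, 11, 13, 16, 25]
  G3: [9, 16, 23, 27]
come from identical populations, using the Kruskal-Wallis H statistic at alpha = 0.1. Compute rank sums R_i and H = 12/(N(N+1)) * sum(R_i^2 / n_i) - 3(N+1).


Step 1: Combine all N = 14 observations and assign midranks.
sorted (value, group, rank): (9,G3,1), (10,G1,2.5), (10,G2,2.5), (11,G2,4), (12,G1,5), (13,G2,6), (14,G1,7), (16,G2,8.5), (16,G3,8.5), (20,G1,10), (22,G1,11), (23,G3,12), (25,G2,13), (27,G3,14)
Step 2: Sum ranks within each group.
R_1 = 35.5 (n_1 = 5)
R_2 = 34 (n_2 = 5)
R_3 = 35.5 (n_3 = 4)
Step 3: H = 12/(N(N+1)) * sum(R_i^2/n_i) - 3(N+1)
     = 12/(14*15) * (35.5^2/5 + 34^2/5 + 35.5^2/4) - 3*15
     = 0.057143 * 798.312 - 45
     = 0.617857.
Step 4: Ties present; correction factor C = 1 - 12/(14^3 - 14) = 0.995604. Corrected H = 0.617857 / 0.995604 = 0.620585.
Step 5: Under H0, H ~ chi^2(2); p-value = 0.733232.
Step 6: alpha = 0.1. fail to reject H0.

H = 0.6206, df = 2, p = 0.733232, fail to reject H0.


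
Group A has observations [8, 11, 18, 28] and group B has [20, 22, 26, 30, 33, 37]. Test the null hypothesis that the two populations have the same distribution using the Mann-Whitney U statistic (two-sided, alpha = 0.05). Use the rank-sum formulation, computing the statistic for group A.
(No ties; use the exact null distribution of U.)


Step 1: Combine and sort all 10 observations; assign midranks.
sorted (value, group): (8,X), (11,X), (18,X), (20,Y), (22,Y), (26,Y), (28,X), (30,Y), (33,Y), (37,Y)
ranks: 8->1, 11->2, 18->3, 20->4, 22->5, 26->6, 28->7, 30->8, 33->9, 37->10
Step 2: Rank sum for X: R1 = 1 + 2 + 3 + 7 = 13.
Step 3: U_X = R1 - n1(n1+1)/2 = 13 - 4*5/2 = 13 - 10 = 3.
       U_Y = n1*n2 - U_X = 24 - 3 = 21.
Step 4: No ties, so the exact null distribution of U (based on enumerating the C(10,4) = 210 equally likely rank assignments) gives the two-sided p-value.
Step 5: p-value = 0.066667; compare to alpha = 0.05. fail to reject H0.

U_X = 3, p = 0.066667, fail to reject H0 at alpha = 0.05.


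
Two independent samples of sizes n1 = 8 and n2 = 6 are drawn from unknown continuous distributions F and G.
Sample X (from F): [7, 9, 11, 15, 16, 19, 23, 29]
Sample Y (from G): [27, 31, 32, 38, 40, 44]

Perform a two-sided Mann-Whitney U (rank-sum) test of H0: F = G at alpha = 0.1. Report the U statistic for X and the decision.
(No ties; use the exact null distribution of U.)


Step 1: Combine and sort all 14 observations; assign midranks.
sorted (value, group): (7,X), (9,X), (11,X), (15,X), (16,X), (19,X), (23,X), (27,Y), (29,X), (31,Y), (32,Y), (38,Y), (40,Y), (44,Y)
ranks: 7->1, 9->2, 11->3, 15->4, 16->5, 19->6, 23->7, 27->8, 29->9, 31->10, 32->11, 38->12, 40->13, 44->14
Step 2: Rank sum for X: R1 = 1 + 2 + 3 + 4 + 5 + 6 + 7 + 9 = 37.
Step 3: U_X = R1 - n1(n1+1)/2 = 37 - 8*9/2 = 37 - 36 = 1.
       U_Y = n1*n2 - U_X = 48 - 1 = 47.
Step 4: No ties, so the exact null distribution of U (based on enumerating the C(14,8) = 3003 equally likely rank assignments) gives the two-sided p-value.
Step 5: p-value = 0.001332; compare to alpha = 0.1. reject H0.

U_X = 1, p = 0.001332, reject H0 at alpha = 0.1.


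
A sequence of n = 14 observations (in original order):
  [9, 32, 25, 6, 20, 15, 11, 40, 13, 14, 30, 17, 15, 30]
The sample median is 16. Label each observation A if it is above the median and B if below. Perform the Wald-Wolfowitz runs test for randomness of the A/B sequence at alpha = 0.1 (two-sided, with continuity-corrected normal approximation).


Step 1: Compute median = 16; label A = above, B = below.
Labels in order: BAABABBABBAABA  (n_A = 7, n_B = 7)
Step 2: Count runs R = 10.
Step 3: Under H0 (random ordering), E[R] = 2*n_A*n_B/(n_A+n_B) + 1 = 2*7*7/14 + 1 = 8.0000.
        Var[R] = 2*n_A*n_B*(2*n_A*n_B - n_A - n_B) / ((n_A+n_B)^2 * (n_A+n_B-1)) = 8232/2548 = 3.2308.
        SD[R] = 1.7974.
Step 4: Continuity-corrected z = (R - 0.5 - E[R]) / SD[R] = (10 - 0.5 - 8.0000) / 1.7974 = 0.8345.
Step 5: Two-sided p-value via normal approximation = 2*(1 - Phi(|z|)) = 0.403986.
Step 6: alpha = 0.1. fail to reject H0.

R = 10, z = 0.8345, p = 0.403986, fail to reject H0.


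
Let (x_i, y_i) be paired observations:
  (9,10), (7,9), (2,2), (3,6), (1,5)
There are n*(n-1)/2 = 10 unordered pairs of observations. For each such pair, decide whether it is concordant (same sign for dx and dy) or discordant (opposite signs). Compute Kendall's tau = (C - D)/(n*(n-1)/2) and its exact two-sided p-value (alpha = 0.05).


Step 1: Enumerate the 10 unordered pairs (i,j) with i<j and classify each by sign(x_j-x_i) * sign(y_j-y_i).
  (1,2):dx=-2,dy=-1->C; (1,3):dx=-7,dy=-8->C; (1,4):dx=-6,dy=-4->C; (1,5):dx=-8,dy=-5->C
  (2,3):dx=-5,dy=-7->C; (2,4):dx=-4,dy=-3->C; (2,5):dx=-6,dy=-4->C; (3,4):dx=+1,dy=+4->C
  (3,5):dx=-1,dy=+3->D; (4,5):dx=-2,dy=-1->C
Step 2: C = 9, D = 1, total pairs = 10.
Step 3: tau = (C - D)/(n(n-1)/2) = (9 - 1)/10 = 0.800000.
Step 4: Exact two-sided p-value (enumerate n! = 120 permutations of y under H0): p = 0.083333.
Step 5: alpha = 0.05. fail to reject H0.

tau_b = 0.8000 (C=9, D=1), p = 0.083333, fail to reject H0.


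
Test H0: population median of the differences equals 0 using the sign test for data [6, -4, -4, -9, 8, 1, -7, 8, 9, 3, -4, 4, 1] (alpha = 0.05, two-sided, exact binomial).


Step 1: Discard zero differences. Original n = 13; n_eff = number of nonzero differences = 13.
Nonzero differences (with sign): +6, -4, -4, -9, +8, +1, -7, +8, +9, +3, -4, +4, +1
Step 2: Count signs: positive = 8, negative = 5.
Step 3: Under H0: P(positive) = 0.5, so the number of positives S ~ Bin(13, 0.5).
Step 4: Two-sided exact p-value = sum of Bin(13,0.5) probabilities at or below the observed probability = 0.581055.
Step 5: alpha = 0.05. fail to reject H0.

n_eff = 13, pos = 8, neg = 5, p = 0.581055, fail to reject H0.


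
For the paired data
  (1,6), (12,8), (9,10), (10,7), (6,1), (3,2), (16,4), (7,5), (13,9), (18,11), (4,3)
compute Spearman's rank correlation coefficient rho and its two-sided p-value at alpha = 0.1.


Step 1: Rank x and y separately (midranks; no ties here).
rank(x): 1->1, 12->8, 9->6, 10->7, 6->4, 3->2, 16->10, 7->5, 13->9, 18->11, 4->3
rank(y): 6->6, 8->8, 10->10, 7->7, 1->1, 2->2, 4->4, 5->5, 9->9, 11->11, 3->3
Step 2: d_i = R_x(i) - R_y(i); compute d_i^2.
  (1-6)^2=25, (8-8)^2=0, (6-10)^2=16, (7-7)^2=0, (4-1)^2=9, (2-2)^2=0, (10-4)^2=36, (5-5)^2=0, (9-9)^2=0, (11-11)^2=0, (3-3)^2=0
sum(d^2) = 86.
Step 3: rho = 1 - 6*86 / (11*(11^2 - 1)) = 1 - 516/1320 = 0.609091.
Step 4: Under H0, t = rho * sqrt((n-2)/(1-rho^2)) = 2.3040 ~ t(9).
Step 5: Two-sided p-value from the t-distribution with 9 df = 0.046696.
Step 6: alpha = 0.1. reject H0.

rho = 0.6091, p = 0.046696, reject H0 at alpha = 0.1.


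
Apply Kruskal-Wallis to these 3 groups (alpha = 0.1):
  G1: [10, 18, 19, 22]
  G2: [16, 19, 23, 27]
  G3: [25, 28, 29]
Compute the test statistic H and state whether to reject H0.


Step 1: Combine all N = 11 observations and assign midranks.
sorted (value, group, rank): (10,G1,1), (16,G2,2), (18,G1,3), (19,G1,4.5), (19,G2,4.5), (22,G1,6), (23,G2,7), (25,G3,8), (27,G2,9), (28,G3,10), (29,G3,11)
Step 2: Sum ranks within each group.
R_1 = 14.5 (n_1 = 4)
R_2 = 22.5 (n_2 = 4)
R_3 = 29 (n_3 = 3)
Step 3: H = 12/(N(N+1)) * sum(R_i^2/n_i) - 3(N+1)
     = 12/(11*12) * (14.5^2/4 + 22.5^2/4 + 29^2/3) - 3*12
     = 0.090909 * 459.458 - 36
     = 5.768939.
Step 4: Ties present; correction factor C = 1 - 6/(11^3 - 11) = 0.995455. Corrected H = 5.768939 / 0.995455 = 5.795282.
Step 5: Under H0, H ~ chi^2(2); p-value = 0.055153.
Step 6: alpha = 0.1. reject H0.

H = 5.7953, df = 2, p = 0.055153, reject H0.


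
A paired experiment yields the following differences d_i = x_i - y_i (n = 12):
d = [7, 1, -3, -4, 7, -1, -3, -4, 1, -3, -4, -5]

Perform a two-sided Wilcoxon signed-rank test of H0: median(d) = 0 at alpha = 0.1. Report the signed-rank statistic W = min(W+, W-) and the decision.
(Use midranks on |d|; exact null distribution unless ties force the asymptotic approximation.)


Step 1: Drop any zero differences (none here) and take |d_i|.
|d| = [7, 1, 3, 4, 7, 1, 3, 4, 1, 3, 4, 5]
Step 2: Midrank |d_i| (ties get averaged ranks).
ranks: |7|->11.5, |1|->2, |3|->5, |4|->8, |7|->11.5, |1|->2, |3|->5, |4|->8, |1|->2, |3|->5, |4|->8, |5|->10
Step 3: Attach original signs; sum ranks with positive sign and with negative sign.
W+ = 11.5 + 2 + 11.5 + 2 = 27
W- = 5 + 8 + 2 + 5 + 8 + 5 + 8 + 10 = 51
(Check: W+ + W- = 78 should equal n(n+1)/2 = 78.)
Step 4: Test statistic W = min(W+, W-) = 27.
Step 5: Ties in |d|, so use the tie-corrected normal approximation.
        E[W] = n(n+1)/4 = 12*13/4 = 39.
        Tie groups: |d|=1 (t=3), |d|=3 (t=3), |d|=4 (t=3), |d|=7 (t=2); sum(t^3 - t) = 78.
        Var[W] = n(n+1)(2n+1)/24 - sum(t^3-t)/48 = 3900/24 - 78/48 = 160.875.
        z = (W - E[W]) / sqrt(Var[W]) = (27 - 39) / 12.6837 = -0.9461.
        Two-sided p = 2*Phi(z) = 0.344098.
Step 6: alpha = 0.1. fail to reject H0.

W+ = 27, W- = 51, W = min = 27, p = 0.344098, fail to reject H0.


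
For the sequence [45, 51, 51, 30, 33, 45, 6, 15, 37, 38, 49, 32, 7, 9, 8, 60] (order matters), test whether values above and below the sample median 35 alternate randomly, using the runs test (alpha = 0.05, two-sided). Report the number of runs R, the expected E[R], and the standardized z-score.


Step 1: Compute median = 35; label A = above, B = below.
Labels in order: AAABBABBAAABBBBA  (n_A = 8, n_B = 8)
Step 2: Count runs R = 7.
Step 3: Under H0 (random ordering), E[R] = 2*n_A*n_B/(n_A+n_B) + 1 = 2*8*8/16 + 1 = 9.0000.
        Var[R] = 2*n_A*n_B*(2*n_A*n_B - n_A - n_B) / ((n_A+n_B)^2 * (n_A+n_B-1)) = 14336/3840 = 3.7333.
        SD[R] = 1.9322.
Step 4: Continuity-corrected z = (R + 0.5 - E[R]) / SD[R] = (7 + 0.5 - 9.0000) / 1.9322 = -0.7763.
Step 5: Two-sided p-value via normal approximation = 2*(1 - Phi(|z|)) = 0.437558.
Step 6: alpha = 0.05. fail to reject H0.

R = 7, z = -0.7763, p = 0.437558, fail to reject H0.


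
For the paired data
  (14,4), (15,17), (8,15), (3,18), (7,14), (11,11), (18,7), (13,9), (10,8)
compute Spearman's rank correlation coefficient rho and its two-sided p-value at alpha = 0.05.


Step 1: Rank x and y separately (midranks; no ties here).
rank(x): 14->7, 15->8, 8->3, 3->1, 7->2, 11->5, 18->9, 13->6, 10->4
rank(y): 4->1, 17->8, 15->7, 18->9, 14->6, 11->5, 7->2, 9->4, 8->3
Step 2: d_i = R_x(i) - R_y(i); compute d_i^2.
  (7-1)^2=36, (8-8)^2=0, (3-7)^2=16, (1-9)^2=64, (2-6)^2=16, (5-5)^2=0, (9-2)^2=49, (6-4)^2=4, (4-3)^2=1
sum(d^2) = 186.
Step 3: rho = 1 - 6*186 / (9*(9^2 - 1)) = 1 - 1116/720 = -0.550000.
Step 4: Under H0, t = rho * sqrt((n-2)/(1-rho^2)) = -1.7424 ~ t(7).
Step 5: Two-sided p-value from the t-distribution with 7 df = 0.124977.
Step 6: alpha = 0.05. fail to reject H0.

rho = -0.5500, p = 0.124977, fail to reject H0 at alpha = 0.05.


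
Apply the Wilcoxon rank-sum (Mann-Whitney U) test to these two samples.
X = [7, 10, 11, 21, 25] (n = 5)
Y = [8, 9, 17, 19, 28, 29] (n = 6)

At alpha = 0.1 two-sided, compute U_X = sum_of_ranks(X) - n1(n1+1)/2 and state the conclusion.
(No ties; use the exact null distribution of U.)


Step 1: Combine and sort all 11 observations; assign midranks.
sorted (value, group): (7,X), (8,Y), (9,Y), (10,X), (11,X), (17,Y), (19,Y), (21,X), (25,X), (28,Y), (29,Y)
ranks: 7->1, 8->2, 9->3, 10->4, 11->5, 17->6, 19->7, 21->8, 25->9, 28->10, 29->11
Step 2: Rank sum for X: R1 = 1 + 4 + 5 + 8 + 9 = 27.
Step 3: U_X = R1 - n1(n1+1)/2 = 27 - 5*6/2 = 27 - 15 = 12.
       U_Y = n1*n2 - U_X = 30 - 12 = 18.
Step 4: No ties, so the exact null distribution of U (based on enumerating the C(11,5) = 462 equally likely rank assignments) gives the two-sided p-value.
Step 5: p-value = 0.662338; compare to alpha = 0.1. fail to reject H0.

U_X = 12, p = 0.662338, fail to reject H0 at alpha = 0.1.


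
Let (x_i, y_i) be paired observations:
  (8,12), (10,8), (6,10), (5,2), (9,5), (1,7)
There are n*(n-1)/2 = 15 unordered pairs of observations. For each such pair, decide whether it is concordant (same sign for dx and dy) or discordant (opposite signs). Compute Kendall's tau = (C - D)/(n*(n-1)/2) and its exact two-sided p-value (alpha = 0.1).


Step 1: Enumerate the 15 unordered pairs (i,j) with i<j and classify each by sign(x_j-x_i) * sign(y_j-y_i).
  (1,2):dx=+2,dy=-4->D; (1,3):dx=-2,dy=-2->C; (1,4):dx=-3,dy=-10->C; (1,5):dx=+1,dy=-7->D
  (1,6):dx=-7,dy=-5->C; (2,3):dx=-4,dy=+2->D; (2,4):dx=-5,dy=-6->C; (2,5):dx=-1,dy=-3->C
  (2,6):dx=-9,dy=-1->C; (3,4):dx=-1,dy=-8->C; (3,5):dx=+3,dy=-5->D; (3,6):dx=-5,dy=-3->C
  (4,5):dx=+4,dy=+3->C; (4,6):dx=-4,dy=+5->D; (5,6):dx=-8,dy=+2->D
Step 2: C = 9, D = 6, total pairs = 15.
Step 3: tau = (C - D)/(n(n-1)/2) = (9 - 6)/15 = 0.200000.
Step 4: Exact two-sided p-value (enumerate n! = 720 permutations of y under H0): p = 0.719444.
Step 5: alpha = 0.1. fail to reject H0.

tau_b = 0.2000 (C=9, D=6), p = 0.719444, fail to reject H0.


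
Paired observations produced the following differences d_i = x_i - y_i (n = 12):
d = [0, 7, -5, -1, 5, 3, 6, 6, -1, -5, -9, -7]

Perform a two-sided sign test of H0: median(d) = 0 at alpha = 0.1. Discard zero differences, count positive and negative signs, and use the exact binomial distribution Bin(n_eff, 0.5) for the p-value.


Step 1: Discard zero differences. Original n = 12; n_eff = number of nonzero differences = 11.
Nonzero differences (with sign): +7, -5, -1, +5, +3, +6, +6, -1, -5, -9, -7
Step 2: Count signs: positive = 5, negative = 6.
Step 3: Under H0: P(positive) = 0.5, so the number of positives S ~ Bin(11, 0.5).
Step 4: Two-sided exact p-value = sum of Bin(11,0.5) probabilities at or below the observed probability = 1.000000.
Step 5: alpha = 0.1. fail to reject H0.

n_eff = 11, pos = 5, neg = 6, p = 1.000000, fail to reject H0.


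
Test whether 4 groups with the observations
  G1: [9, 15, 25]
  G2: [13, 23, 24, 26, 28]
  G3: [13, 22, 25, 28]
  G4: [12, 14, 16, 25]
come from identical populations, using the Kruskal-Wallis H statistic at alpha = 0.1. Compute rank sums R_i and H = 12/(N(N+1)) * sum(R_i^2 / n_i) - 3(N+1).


Step 1: Combine all N = 16 observations and assign midranks.
sorted (value, group, rank): (9,G1,1), (12,G4,2), (13,G2,3.5), (13,G3,3.5), (14,G4,5), (15,G1,6), (16,G4,7), (22,G3,8), (23,G2,9), (24,G2,10), (25,G1,12), (25,G3,12), (25,G4,12), (26,G2,14), (28,G2,15.5), (28,G3,15.5)
Step 2: Sum ranks within each group.
R_1 = 19 (n_1 = 3)
R_2 = 52 (n_2 = 5)
R_3 = 39 (n_3 = 4)
R_4 = 26 (n_4 = 4)
Step 3: H = 12/(N(N+1)) * sum(R_i^2/n_i) - 3(N+1)
     = 12/(16*17) * (19^2/3 + 52^2/5 + 39^2/4 + 26^2/4) - 3*17
     = 0.044118 * 1210.38 - 51
     = 2.399265.
Step 4: Ties present; correction factor C = 1 - 36/(16^3 - 16) = 0.991176. Corrected H = 2.399265 / 0.991176 = 2.420623.
Step 5: Under H0, H ~ chi^2(3); p-value = 0.489807.
Step 6: alpha = 0.1. fail to reject H0.

H = 2.4206, df = 3, p = 0.489807, fail to reject H0.
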